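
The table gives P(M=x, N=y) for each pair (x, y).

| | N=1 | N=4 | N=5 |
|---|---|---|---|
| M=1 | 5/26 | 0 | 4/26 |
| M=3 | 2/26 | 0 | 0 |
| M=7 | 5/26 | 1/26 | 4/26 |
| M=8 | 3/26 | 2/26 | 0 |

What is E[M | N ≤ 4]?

P(N ≤ 4) = 9/13.
Σ M·P over the event = 1·(5/26) + 3·(2/26) + 7·(5/26) + 7·(1/26) + 8·(3/26) + 8·(2/26) = 93/26.
E[M | N ≤ 4] = (93/26) / (9/13) = 31/6.

31/6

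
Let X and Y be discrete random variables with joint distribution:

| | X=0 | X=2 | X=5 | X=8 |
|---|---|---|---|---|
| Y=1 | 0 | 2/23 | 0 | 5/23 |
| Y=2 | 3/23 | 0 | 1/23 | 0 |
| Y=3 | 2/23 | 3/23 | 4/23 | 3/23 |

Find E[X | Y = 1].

P(Y = 1) = 7/23.
Σ X·P over the event = 2·(2/23) + 8·(5/23) = 44/23.
E[X | Y = 1] = (44/23) / (7/23) = 44/7.

44/7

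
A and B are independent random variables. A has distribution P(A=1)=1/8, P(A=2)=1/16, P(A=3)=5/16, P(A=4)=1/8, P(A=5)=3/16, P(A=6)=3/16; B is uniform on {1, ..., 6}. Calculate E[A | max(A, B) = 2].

3/2

P(max(A, B) = 2) = 1/24.
Summing A·P(x,y) over outcomes with max(A, B) = 2 gives 1/16.
E[A | max(A, B) = 2] = (1/16) / (1/24) = 3/2.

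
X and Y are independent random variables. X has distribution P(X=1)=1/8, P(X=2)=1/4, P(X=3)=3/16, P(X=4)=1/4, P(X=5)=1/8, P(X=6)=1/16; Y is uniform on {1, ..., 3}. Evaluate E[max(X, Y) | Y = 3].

59/16

P(Y = 3) = 1/3.
Summing max(X,Y)·P(x,y) over outcomes with Y = 3 gives 59/48.
E[max(X, Y) | Y = 3] = (59/48) / (1/3) = 59/16.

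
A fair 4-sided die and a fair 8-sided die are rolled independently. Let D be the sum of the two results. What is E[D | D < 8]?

46/9

P(D < 8) = 9/16.
Σ over the event: 2·1/32 + 3·1/16 + 4·3/32 + 5·1/8 + 6·1/8 + 7·1/8 = 23/8.
E[D | D < 8] = (23/8) / (9/16) = 46/9.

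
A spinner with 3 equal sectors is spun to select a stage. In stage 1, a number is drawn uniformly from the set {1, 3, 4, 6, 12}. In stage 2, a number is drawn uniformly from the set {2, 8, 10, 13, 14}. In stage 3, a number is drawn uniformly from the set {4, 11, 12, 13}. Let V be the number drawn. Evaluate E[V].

E[V | stage 1] = (1+3+4+6+12)/5 = 26/5.
E[V | stage 2] = (2+8+10+13+14)/5 = 47/5.
E[V | stage 3] = (4+11+12+13)/4 = 10.
By the law of total expectation,
E[V] = (1/3)·(26/5) + (1/3)·(47/5) + (1/3)·(10) = 41/5.

41/5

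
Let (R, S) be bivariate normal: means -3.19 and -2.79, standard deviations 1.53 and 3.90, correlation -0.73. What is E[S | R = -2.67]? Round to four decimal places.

-3.7576

The regression of S on R has slope ρ·σ_S/σ_R and passes through (μ_R, μ_S).
E[S | R=-2.67] = -2.79 + (-0.73)·(3.90/1.53)·(-2.67 − (-3.19)) = -2.79 + (-1.8608)·(0.52) = -3.7576.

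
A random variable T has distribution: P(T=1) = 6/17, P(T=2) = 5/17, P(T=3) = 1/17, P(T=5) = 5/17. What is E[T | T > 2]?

P(T > 2) = 6/17.
Σ over the event: 3·1/17 + 5·5/17 = 28/17.
E[T | T > 2] = (28/17) / (6/17) = 14/3.

14/3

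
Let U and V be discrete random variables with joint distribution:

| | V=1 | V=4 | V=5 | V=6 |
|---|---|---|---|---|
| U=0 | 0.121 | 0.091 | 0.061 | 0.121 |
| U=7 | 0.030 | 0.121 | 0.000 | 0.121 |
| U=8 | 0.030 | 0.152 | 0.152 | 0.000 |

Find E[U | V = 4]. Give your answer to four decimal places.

5.6676

P(V = 4) = 0.364.
Σ U·P over the event = 0·(0.091) + 7·(0.121) + 8·(0.152) = 2.063.
E[U | V = 4] = (2.063) / (0.364) = 5.6676.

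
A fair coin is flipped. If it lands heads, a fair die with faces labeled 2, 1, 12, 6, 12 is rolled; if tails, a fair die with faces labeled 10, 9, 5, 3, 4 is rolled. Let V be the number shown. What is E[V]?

E[V | heads] = (2+1+12+6+12)/5 = 33/5.
E[V | tails] = (10+9+5+3+4)/5 = 31/5.
E[V] = (1/2)·(33/5) + (1/2)·(31/5) = 32/5.

32/5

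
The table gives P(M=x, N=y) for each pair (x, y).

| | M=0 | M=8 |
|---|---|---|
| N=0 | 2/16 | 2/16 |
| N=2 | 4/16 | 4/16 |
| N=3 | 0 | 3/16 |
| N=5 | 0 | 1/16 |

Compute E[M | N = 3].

8

P(N = 3) = 3/16.
Σ M·P over the event = 8·(3/16) = 3/2.
E[M | N = 3] = (3/2) / (3/16) = 8.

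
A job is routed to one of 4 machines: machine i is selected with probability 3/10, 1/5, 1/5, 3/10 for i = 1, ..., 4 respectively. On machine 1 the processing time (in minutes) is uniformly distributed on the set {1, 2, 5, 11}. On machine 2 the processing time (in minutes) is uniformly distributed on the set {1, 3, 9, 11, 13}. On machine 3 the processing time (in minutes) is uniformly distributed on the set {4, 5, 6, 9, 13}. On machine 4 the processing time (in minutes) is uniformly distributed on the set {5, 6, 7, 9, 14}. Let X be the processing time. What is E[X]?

E[X | machine 1] = (1+2+5+11)/4 = 19/4.
E[X | machine 2] = (1+3+9+11+13)/5 = 37/5.
E[X | machine 3] = (4+5+6+9+13)/5 = 37/5.
E[X | machine 4] = (5+6+7+9+14)/5 = 41/5.
By the law of total expectation,
E[X] = (3/10)·(19/4) + (1/5)·(37/5) + (1/5)·(37/5) + (3/10)·(41/5) = 1369/200.

1369/200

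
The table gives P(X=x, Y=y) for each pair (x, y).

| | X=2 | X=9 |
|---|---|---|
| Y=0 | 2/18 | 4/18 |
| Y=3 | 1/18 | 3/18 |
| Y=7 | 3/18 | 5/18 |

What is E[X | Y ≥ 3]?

P(Y ≥ 3) = 2/3.
Σ X·P over the event = 2·(1/18) + 2·(3/18) + 9·(3/18) + 9·(5/18) = 40/9.
E[X | Y ≥ 3] = (40/9) / (2/3) = 20/3.

20/3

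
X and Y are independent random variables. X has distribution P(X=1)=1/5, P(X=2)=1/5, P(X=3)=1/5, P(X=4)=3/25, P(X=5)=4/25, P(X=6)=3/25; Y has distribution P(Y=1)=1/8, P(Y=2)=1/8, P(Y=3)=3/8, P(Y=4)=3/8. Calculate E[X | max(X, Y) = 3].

24/11

P(max(X, Y) = 3) = 11/40.
Summing X·P(x,y) over outcomes with max(X, Y) = 3 gives 3/5.
E[X | max(X, Y) = 3] = (3/5) / (11/40) = 24/11.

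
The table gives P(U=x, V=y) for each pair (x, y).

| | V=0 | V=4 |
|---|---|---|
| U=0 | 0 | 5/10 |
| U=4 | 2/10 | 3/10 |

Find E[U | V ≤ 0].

4

P(V ≤ 0) = 1/5.
Σ U·P over the event = 4·(2/10) = 4/5.
E[U | V ≤ 0] = (4/5) / (1/5) = 4.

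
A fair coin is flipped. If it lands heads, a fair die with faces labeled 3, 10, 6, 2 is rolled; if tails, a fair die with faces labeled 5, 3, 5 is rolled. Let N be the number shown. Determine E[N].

115/24

E[N | heads] = (3+10+6+2)/4 = 21/4.
E[N | tails] = (5+3+5)/3 = 13/3.
By the law of total expectation,
E[N] = (1/2)·(21/4) + (1/2)·(13/3) = 115/24.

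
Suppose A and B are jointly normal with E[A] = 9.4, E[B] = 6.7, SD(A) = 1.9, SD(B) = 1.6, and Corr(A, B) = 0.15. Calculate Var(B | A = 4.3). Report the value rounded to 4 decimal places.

For a bivariate normal, Var(B | A=x) = σ_B²(1 − ρ²).
Var(B | A=4.3) = (1.6)²·(1 − (0.15)²) = 2.56·0.9775 = 2.5024.

2.5024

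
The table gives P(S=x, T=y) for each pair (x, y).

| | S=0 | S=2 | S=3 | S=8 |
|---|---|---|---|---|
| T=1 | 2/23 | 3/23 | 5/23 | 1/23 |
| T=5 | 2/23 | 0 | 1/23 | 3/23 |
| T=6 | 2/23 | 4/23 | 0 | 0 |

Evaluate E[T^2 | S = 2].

21

P(S = 2) = 7/23.
Σ T^2·P over the event = 1·(3/23) + 36·(4/23) = 147/23.
E[T^2 | S = 2] = (147/23) / (7/23) = 21.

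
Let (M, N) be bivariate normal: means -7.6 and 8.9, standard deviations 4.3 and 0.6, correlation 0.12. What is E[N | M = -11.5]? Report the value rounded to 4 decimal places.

8.8347

For a bivariate normal, E[N | M=x] = μ_N + ρ·(σ_N/σ_M)·(x − μ_M).
E[N | M=-11.5] = 8.9 + (0.12)·(0.6/4.3)·(-11.5 − (-7.6)) = 8.9 + (0.016744)·(-3.9) = 8.8347.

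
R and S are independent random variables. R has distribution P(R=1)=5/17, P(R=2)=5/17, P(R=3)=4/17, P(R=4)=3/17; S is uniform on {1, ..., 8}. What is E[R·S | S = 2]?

P(S = 2) = 1/8.
Summing RS·P(x,y) over outcomes with S = 2 gives 39/68.
E[R·S | S = 2] = (39/68) / (1/8) = 78/17.

78/17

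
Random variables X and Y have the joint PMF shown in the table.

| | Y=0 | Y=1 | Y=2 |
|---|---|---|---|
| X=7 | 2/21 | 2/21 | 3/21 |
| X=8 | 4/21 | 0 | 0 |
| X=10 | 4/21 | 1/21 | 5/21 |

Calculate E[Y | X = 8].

P(X = 8) = 4/21.
Σ Y·P over the event = 0·(4/21) = 0.
E[Y | X = 8] = (0) / (4/21) = 0.

0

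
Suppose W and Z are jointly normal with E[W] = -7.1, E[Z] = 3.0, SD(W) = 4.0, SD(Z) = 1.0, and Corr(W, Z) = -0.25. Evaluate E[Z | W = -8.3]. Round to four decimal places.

E[Z | W=x] = μ_Z + ρ(σ_Z/σ_W)(x − μ_W) for jointly normal variables.
E[Z | W=-8.3] = 3.0 + (-0.25)·(1.0/4.0)·(-8.3 − (-7.1)) = 3.0 + (-0.0625)·(-1.2) = 3.0750.

3.0750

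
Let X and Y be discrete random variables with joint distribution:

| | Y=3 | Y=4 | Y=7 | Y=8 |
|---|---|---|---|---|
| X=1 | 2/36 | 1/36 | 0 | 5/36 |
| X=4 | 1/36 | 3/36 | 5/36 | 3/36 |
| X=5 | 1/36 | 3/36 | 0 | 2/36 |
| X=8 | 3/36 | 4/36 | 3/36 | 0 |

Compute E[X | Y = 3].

P(Y = 3) = 7/36.
Σ X·P over the event = 1·(2/36) + 4·(1/36) + 5·(1/36) + 8·(3/36) = 35/36.
E[X | Y = 3] = (35/36) / (7/36) = 5.

5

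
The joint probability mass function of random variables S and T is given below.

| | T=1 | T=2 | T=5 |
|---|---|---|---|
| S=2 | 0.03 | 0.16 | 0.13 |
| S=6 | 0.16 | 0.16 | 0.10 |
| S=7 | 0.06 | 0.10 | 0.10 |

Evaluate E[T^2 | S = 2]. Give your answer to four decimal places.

12.2500

P(S = 2) = 0.32.
Σ T^2·P over the event = 1·(0.03) + 4·(0.16) + 25·(0.13) = 3.92.
E[T^2 | S = 2] = (3.92) / (0.32) = 12.2500.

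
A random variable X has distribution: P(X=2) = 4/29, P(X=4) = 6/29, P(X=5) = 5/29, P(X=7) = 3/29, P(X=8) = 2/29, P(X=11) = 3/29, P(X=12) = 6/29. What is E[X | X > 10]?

P(X > 10) = 9/29.
Σ over the event: 11·3/29 + 12·6/29 = 105/29.
E[X | X > 10] = (105/29) / (9/29) = 35/3.

35/3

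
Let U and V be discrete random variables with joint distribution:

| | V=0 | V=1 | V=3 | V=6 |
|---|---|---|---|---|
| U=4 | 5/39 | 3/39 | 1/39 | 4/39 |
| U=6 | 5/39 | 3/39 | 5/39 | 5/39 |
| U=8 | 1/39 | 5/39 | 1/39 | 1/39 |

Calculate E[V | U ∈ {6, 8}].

31/13

P(U ∈ {6, 8}) = 2/3.
Σ V·P over the event = 0·(5/39) + 1·(3/39) + 3·(5/39) + 6·(5/39) + 0·(1/39) + 1·(5/39) + 3·(1/39) + 6·(1/39) = 62/39.
E[V | U ∈ {6, 8}] = (62/39) / (2/3) = 31/13.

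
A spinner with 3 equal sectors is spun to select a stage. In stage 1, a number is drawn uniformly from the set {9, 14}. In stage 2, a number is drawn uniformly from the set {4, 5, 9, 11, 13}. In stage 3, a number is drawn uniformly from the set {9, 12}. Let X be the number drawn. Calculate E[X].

E[X | stage 1] = (9+14)/2 = 23/2.
E[X | stage 2] = (4+5+9+11+13)/5 = 42/5.
E[X | stage 3] = (9+12)/2 = 21/2.
E[X] = (1/3)·(23/2) + (1/3)·(42/5) + (1/3)·(21/2) = 152/15.

152/15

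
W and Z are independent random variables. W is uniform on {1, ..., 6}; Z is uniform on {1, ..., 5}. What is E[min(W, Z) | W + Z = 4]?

4/3

Outcomes with W + Z = 4: (1,3), (2,2), (3,1), each with probability 1/30.
E[min(W, Z) | W + Z = 4] = (1 + 2 + 1) / 3 = 4/3.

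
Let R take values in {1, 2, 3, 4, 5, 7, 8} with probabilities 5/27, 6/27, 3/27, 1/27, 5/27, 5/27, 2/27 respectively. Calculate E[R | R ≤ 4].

P(R ≤ 4) = 5/9.
Σ over the event: 1·5/27 + 2·2/9 + 3·1/9 + 4·1/27 = 10/9.
E[R | R ≤ 4] = (10/9) / (5/9) = 2.

2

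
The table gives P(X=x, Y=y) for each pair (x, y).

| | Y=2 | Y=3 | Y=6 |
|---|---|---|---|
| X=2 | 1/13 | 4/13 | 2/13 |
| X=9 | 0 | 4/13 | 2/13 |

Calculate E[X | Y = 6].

11/2

P(Y = 6) = 4/13.
Summing X·P(X=x,Y=y) over the conditioning event gives 22/13.
E[X | Y = 6] = (22/13) / (4/13) = 11/2.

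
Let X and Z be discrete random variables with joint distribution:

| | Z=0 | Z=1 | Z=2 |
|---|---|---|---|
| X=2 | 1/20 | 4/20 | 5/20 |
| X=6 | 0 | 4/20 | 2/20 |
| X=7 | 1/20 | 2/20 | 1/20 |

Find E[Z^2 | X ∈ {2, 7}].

P(X ∈ {2, 7}) = 7/10.
Σ Z^2·P over the event = 0·(1/20) + 1·(4/20) + 4·(5/20) + 0·(1/20) + 1·(2/20) + 4·(1/20) = 3/2.
E[Z^2 | X ∈ {2, 7}] = (3/2) / (7/10) = 15/7.

15/7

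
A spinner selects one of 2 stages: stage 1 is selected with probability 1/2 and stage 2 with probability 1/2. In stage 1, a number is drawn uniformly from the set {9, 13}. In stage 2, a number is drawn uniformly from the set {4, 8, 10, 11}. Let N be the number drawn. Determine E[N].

77/8

E[N | stage 1] = (9+13)/2 = 11.
E[N | stage 2] = (4+8+10+11)/4 = 33/4.
E[N] = (1/2)·(11) + (1/2)·(33/4) = 77/8.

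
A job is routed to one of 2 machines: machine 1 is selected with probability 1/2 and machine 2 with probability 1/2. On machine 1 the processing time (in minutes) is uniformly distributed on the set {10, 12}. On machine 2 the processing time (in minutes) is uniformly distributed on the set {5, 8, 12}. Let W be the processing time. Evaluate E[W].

29/3

E[W | machine 1] = (10+12)/2 = 11.
E[W | machine 2] = (5+8+12)/3 = 25/3.
E[W] = (1/2)·(11) + (1/2)·(25/3) = 29/3.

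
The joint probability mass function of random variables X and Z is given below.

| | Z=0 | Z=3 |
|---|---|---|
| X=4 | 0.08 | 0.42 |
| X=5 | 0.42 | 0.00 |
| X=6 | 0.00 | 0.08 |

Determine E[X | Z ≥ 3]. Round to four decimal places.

4.3200

P(Z ≥ 3) = 0.50.
Σ X·P over the event = 4·(0.42) + 6·(0.08) = 2.16.
E[X | Z ≥ 3] = (2.16) / (0.50) = 4.3200.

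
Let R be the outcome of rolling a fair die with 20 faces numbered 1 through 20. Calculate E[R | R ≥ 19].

39/2

Given R ≥ 19, R is equally likely to be any of {19, 20}.
E[R | R ≥ 19] = (19 + 20) / 2 = 39/2.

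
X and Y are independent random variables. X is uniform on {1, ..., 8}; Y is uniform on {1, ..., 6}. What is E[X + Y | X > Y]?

79/9

P(X > Y) = 9/16.
Summing (X+Y)·P(x,y) over outcomes with X > Y gives 79/16.
E[X + Y | X > Y] = (79/16) / (9/16) = 79/9.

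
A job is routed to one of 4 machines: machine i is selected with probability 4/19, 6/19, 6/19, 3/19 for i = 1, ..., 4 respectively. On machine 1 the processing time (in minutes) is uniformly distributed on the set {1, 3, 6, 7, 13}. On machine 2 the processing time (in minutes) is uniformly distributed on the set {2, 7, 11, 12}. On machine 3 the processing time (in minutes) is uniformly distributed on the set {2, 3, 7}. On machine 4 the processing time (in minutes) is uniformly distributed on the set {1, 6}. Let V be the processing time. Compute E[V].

213/38

E[V | machine 1] = (1+3+6+7+13)/5 = 6.
E[V | machine 2] = (2+7+11+12)/4 = 8.
E[V | machine 3] = (2+3+7)/3 = 4.
E[V | machine 4] = (1+6)/2 = 7/2.
By the law of total expectation,
E[V] = (4/19)·(6) + (6/19)·(8) + (6/19)·(4) + (3/19)·(7/2) = 213/38.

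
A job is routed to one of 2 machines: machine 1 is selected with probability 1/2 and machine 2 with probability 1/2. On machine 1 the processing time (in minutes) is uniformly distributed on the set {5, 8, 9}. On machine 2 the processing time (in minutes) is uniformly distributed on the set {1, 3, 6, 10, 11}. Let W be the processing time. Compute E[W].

203/30

E[W | machine 1] = (5+8+9)/3 = 22/3.
E[W | machine 2] = (1+3+6+10+11)/5 = 31/5.
E[W] = (1/2)·(22/3) + (1/2)·(31/5) = 203/30.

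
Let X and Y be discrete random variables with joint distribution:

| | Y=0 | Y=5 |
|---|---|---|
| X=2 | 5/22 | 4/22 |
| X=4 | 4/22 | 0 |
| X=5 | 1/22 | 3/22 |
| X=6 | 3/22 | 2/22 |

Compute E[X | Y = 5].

P(Y = 5) = 9/22.
Σ X·P over the event = 2·(4/22) + 5·(3/22) + 6·(2/22) = 35/22.
E[X | Y = 5] = (35/22) / (9/22) = 35/9.

35/9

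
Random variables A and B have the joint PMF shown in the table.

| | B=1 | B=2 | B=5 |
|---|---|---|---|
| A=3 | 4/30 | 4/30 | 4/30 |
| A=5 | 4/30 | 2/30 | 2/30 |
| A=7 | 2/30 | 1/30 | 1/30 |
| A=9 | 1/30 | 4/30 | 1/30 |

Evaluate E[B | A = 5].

P(A = 5) = 4/15.
Σ B·P over the event = 1·(4/30) + 2·(2/30) + 5·(2/30) = 3/5.
E[B | A = 5] = (3/5) / (4/15) = 9/4.

9/4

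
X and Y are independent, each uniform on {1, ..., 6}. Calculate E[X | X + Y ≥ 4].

122/33

P(X + Y ≥ 4) = 11/12.
Summing X·P(x,y) over outcomes with X + Y ≥ 4 gives 61/18.
E[X | X + Y ≥ 4] = (61/18) / (11/12) = 122/33.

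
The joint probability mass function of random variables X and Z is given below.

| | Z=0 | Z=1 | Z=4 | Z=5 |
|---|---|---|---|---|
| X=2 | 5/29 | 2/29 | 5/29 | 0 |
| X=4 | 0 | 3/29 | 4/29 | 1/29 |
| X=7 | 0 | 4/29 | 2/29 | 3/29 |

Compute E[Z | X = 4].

3

P(X = 4) = 8/29.
Σ Z·P over the event = 1·(3/29) + 4·(4/29) + 5·(1/29) = 24/29.
E[Z | X = 4] = (24/29) / (8/29) = 3.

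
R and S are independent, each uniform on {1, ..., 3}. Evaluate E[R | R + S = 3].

P(R + S = 3) = 2/9.
Summing R·P(x,y) over outcomes with R + S = 3 gives 1/3.
E[R | R + S = 3] = (1/3) / (2/9) = 3/2.

3/2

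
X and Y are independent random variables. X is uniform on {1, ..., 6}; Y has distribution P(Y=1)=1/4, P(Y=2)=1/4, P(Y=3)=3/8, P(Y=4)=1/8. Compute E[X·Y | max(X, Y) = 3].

P(max(X, Y) = 3) = 13/48.
Summing XY·P(x,y) over outcomes with max(X, Y) = 3 gives 3/2.
E[X·Y | max(X, Y) = 3] = (3/2) / (13/48) = 72/13.

72/13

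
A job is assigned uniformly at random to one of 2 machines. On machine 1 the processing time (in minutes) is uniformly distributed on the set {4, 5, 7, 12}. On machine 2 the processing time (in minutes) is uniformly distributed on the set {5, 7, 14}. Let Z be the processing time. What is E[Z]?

E[Z | machine 1] = (4+5+7+12)/4 = 7.
E[Z | machine 2] = (5+7+14)/3 = 26/3.
E[Z] = (1/2)·(7) + (1/2)·(26/3) = 47/6.

47/6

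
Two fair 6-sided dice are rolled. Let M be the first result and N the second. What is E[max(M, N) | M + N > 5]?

67/13

P(M + N > 5) = 13/18.
Summing max(M,N)·P(x,y) over outcomes with M + N > 5 gives 67/18.
E[max(M, N) | M + N > 5] = (67/18) / (13/18) = 67/13.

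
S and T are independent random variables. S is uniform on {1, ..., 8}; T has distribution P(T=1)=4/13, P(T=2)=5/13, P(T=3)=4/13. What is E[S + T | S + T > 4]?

P(S + T > 4) = 3/4.
Summing (S+T)·P(x,y) over outcomes with S + T > 4 gives 589/104.
E[S + T | S + T > 4] = (589/104) / (3/4) = 589/78.

589/78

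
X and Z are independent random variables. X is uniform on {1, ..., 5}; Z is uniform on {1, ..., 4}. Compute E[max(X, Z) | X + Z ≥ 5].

57/14

P(X + Z ≥ 5) = 7/10.
Summing max(X,Z)·P(x,y) over outcomes with X + Z ≥ 5 gives 57/20.
E[max(X, Z) | X + Z ≥ 5] = (57/20) / (7/10) = 57/14.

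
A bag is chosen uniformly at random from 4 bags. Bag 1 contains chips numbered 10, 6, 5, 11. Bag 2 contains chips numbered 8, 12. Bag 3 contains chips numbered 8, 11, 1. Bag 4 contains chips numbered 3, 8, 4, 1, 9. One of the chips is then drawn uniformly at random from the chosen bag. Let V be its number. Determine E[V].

89/12

E[V | bag 1] = (10+6+5+11)/4 = 8.
E[V | bag 2] = (8+12)/2 = 10.
E[V | bag 3] = (8+11+1)/3 = 20/3.
E[V | bag 4] = (3+8+4+1+9)/5 = 5.
By the law of total expectation,
E[V] = (1/4)·(8) + (1/4)·(10) + (1/4)·(20/3) + (1/4)·(5) = 89/12.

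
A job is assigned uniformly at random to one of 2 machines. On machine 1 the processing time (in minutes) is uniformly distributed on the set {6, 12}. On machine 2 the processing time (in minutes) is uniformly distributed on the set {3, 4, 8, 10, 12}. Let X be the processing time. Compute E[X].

41/5

E[X | machine 1] = (6+12)/2 = 9.
E[X | machine 2] = (3+4+8+10+12)/5 = 37/5.
By the law of total expectation,
E[X] = (1/2)·(9) + (1/2)·(37/5) = 41/5.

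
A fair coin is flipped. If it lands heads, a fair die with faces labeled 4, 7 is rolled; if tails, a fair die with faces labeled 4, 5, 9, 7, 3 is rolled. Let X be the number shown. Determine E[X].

111/20

E[X | heads] = (4+7)/2 = 11/2.
E[X | tails] = (4+5+9+7+3)/5 = 28/5.
E[X] = (1/2)·(11/2) + (1/2)·(28/5) = 111/20.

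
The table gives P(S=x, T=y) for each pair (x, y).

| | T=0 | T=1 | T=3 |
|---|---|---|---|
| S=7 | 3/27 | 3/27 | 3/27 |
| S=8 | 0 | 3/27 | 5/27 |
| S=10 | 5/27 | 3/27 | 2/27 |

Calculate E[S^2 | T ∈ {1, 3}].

P(T ∈ {1, 3}) = 19/27.
Summing S^2·P(S=x,T=y) over the conditioning event gives 1306/27.
E[S^2 | T ∈ {1, 3}] = (1306/27) / (19/27) = 1306/19.

1306/19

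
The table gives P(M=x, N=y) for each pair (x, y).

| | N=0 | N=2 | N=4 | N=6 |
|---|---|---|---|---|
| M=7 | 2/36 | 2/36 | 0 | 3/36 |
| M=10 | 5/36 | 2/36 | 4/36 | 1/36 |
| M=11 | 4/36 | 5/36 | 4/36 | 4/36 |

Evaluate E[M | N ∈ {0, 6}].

P(N ∈ {0, 6}) = 19/36.
Σ M·P over the event = 7·(2/36) + 7·(3/36) + 10·(5/36) + 10·(1/36) + 11·(4/36) + 11·(4/36) = 61/12.
E[M | N ∈ {0, 6}] = (61/12) / (19/36) = 183/19.

183/19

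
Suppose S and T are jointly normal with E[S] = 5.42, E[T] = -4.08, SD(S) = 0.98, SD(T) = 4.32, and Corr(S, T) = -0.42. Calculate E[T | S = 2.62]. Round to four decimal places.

1.1040

E[T | S=x] = μ_T + ρ(σ_T/σ_S)(x − μ_S) for jointly normal variables.
E[T | S=2.62] = -4.08 + (-0.42)·(4.32/0.98)·(2.62 − (5.42)) = -4.08 + (-1.85143)·(-2.8) = 1.1040.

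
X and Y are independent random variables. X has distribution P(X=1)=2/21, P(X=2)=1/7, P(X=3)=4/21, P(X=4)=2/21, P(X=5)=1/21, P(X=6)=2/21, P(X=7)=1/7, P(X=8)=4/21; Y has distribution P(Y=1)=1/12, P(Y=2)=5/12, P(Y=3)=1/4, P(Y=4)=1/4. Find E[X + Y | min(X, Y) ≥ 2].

1645/209

P(min(X, Y) ≥ 2) = 209/252.
Summing (X+Y)·P(x,y) over outcomes with min(X, Y) ≥ 2 gives 235/36.
E[X + Y | min(X, Y) ≥ 2] = (235/36) / (209/252) = 1645/209.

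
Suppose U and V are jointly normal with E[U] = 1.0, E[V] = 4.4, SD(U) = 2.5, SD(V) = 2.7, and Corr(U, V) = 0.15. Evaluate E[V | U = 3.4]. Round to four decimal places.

For a bivariate normal, E[V | U=x] = μ_V + ρ·(σ_V/σ_U)·(x − μ_U).
E[V | U=3.4] = 4.4 + (0.15)·(2.7/2.5)·(3.4 − (1.0)) = 4.4 + (0.162)·(2.4) = 4.7888.

4.7888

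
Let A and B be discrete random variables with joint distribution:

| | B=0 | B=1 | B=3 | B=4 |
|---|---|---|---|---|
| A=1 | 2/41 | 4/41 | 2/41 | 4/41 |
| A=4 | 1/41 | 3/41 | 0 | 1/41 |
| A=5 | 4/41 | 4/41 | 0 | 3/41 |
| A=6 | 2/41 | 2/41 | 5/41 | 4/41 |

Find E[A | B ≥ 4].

47/12

P(B ≥ 4) = 12/41.
Σ A·P over the event = 1·(4/41) + 4·(1/41) + 5·(3/41) + 6·(4/41) = 47/41.
E[A | B ≥ 4] = (47/41) / (12/41) = 47/12.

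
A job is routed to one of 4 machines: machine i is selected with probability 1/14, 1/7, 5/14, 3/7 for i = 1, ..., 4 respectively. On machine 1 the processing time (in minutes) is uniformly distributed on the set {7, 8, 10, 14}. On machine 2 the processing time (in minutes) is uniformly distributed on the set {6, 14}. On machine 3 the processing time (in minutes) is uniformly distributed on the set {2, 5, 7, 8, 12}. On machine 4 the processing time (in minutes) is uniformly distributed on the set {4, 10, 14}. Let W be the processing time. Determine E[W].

E[W | machine 1] = (7+8+10+14)/4 = 39/4.
E[W | machine 2] = (6+14)/2 = 10.
E[W | machine 3] = (2+5+7+8+12)/5 = 34/5.
E[W | machine 4] = (4+10+14)/3 = 28/3.
By the law of total expectation,
E[W] = (1/14)·(39/4) + (1/7)·(10) + (5/14)·(34/5) + (3/7)·(28/3) = 479/56.

479/56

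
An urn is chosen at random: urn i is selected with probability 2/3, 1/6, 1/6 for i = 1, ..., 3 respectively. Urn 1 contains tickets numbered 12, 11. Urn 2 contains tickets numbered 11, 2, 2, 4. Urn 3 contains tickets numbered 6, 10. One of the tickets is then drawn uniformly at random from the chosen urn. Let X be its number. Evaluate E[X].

235/24

E[X | urn 1] = (12+11)/2 = 23/2.
E[X | urn 2] = (11+2+2+4)/4 = 19/4.
E[X | urn 3] = (6+10)/2 = 8.
E[X] = (2/3)·(23/2) + (1/6)·(19/4) + (1/6)·(8) = 235/24.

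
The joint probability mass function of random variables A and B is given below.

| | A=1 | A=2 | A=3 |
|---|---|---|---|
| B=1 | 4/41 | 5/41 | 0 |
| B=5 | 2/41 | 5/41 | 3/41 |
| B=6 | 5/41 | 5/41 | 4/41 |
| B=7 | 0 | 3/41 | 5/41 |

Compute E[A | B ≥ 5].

69/32

P(B ≥ 5) = 32/41.
Σ A·P over the event = 1·(2/41) + 1·(5/41) + 2·(5/41) + 2·(5/41) + 2·(3/41) + 3·(3/41) + 3·(4/41) + 3·(5/41) = 69/41.
E[A | B ≥ 5] = (69/41) / (32/41) = 69/32.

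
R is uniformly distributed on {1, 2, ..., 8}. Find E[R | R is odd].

Given R is odd, R is equally likely to be any of {1, 3, 5, 7}.
E[R | R is odd] = (1 + 3 + 5 + 7) / 4 = 4.

4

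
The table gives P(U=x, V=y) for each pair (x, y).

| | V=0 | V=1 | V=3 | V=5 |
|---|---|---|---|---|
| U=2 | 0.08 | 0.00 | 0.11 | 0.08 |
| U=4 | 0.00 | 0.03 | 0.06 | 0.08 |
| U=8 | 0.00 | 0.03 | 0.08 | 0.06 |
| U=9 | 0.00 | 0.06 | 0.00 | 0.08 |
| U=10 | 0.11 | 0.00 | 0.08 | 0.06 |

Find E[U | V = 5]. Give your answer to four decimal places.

6.3333

P(V = 5) = 0.36.
Σ U·P over the event = 2·(0.08) + 4·(0.08) + 8·(0.06) + 9·(0.08) + 10·(0.06) = 2.28.
E[U | V = 5] = (2.28) / (0.36) = 6.3333.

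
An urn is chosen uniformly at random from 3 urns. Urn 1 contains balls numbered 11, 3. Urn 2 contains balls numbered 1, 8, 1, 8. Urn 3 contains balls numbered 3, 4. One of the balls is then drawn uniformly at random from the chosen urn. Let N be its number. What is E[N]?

E[N | urn 1] = (11+3)/2 = 7.
E[N | urn 2] = (1+8+1+8)/4 = 9/2.
E[N | urn 3] = (3+4)/2 = 7/2.
By the law of total expectation,
E[N] = (1/3)·(7) + (1/3)·(9/2) + (1/3)·(7/2) = 5.

5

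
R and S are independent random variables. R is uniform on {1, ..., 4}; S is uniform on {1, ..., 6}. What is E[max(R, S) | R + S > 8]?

17/3

P(R + S > 8) = 1/8.
Summing max(R,S)·P(x,y) over outcomes with R + S > 8 gives 17/24.
E[max(R, S) | R + S > 8] = (17/24) / (1/8) = 17/3.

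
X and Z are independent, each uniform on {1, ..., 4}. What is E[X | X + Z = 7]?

7/2

Outcomes with X + Z = 7: (3,4), (4,3), each with probability 1/16.
E[X | X + Z = 7] = (3 + 4) / 2 = 7/2.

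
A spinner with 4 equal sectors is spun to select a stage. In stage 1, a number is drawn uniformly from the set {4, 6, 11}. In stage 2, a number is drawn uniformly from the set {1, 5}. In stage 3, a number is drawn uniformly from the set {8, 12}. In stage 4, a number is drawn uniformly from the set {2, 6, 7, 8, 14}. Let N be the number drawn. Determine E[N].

E[N | stage 1] = (4+6+11)/3 = 7.
E[N | stage 2] = (1+5)/2 = 3.
E[N | stage 3] = (8+12)/2 = 10.
E[N | stage 4] = (2+6+7+8+14)/5 = 37/5.
E[N] = (1/4)·(7) + (1/4)·(3) + (1/4)·(10) + (1/4)·(37/5) = 137/20.

137/20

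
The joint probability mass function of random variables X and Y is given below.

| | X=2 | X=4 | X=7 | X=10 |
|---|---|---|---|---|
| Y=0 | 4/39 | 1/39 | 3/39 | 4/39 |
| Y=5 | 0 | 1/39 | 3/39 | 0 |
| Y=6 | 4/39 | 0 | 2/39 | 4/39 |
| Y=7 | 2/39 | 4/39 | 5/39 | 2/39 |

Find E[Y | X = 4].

P(X = 4) = 2/13.
Summing Y·P(X=x,Y=y) over the conditioning event gives 11/13.
E[Y | X = 4] = (11/13) / (2/13) = 11/2.

11/2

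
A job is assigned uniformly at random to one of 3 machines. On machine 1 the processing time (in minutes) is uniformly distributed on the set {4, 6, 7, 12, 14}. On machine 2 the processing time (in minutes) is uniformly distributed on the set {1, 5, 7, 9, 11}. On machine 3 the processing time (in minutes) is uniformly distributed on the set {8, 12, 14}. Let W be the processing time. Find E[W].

398/45

E[W | machine 1] = (4+6+7+12+14)/5 = 43/5.
E[W | machine 2] = (1+5+7+9+11)/5 = 33/5.
E[W | machine 3] = (8+12+14)/3 = 34/3.
E[W] = (1/3)·(43/5) + (1/3)·(33/5) + (1/3)·(34/3) = 398/45.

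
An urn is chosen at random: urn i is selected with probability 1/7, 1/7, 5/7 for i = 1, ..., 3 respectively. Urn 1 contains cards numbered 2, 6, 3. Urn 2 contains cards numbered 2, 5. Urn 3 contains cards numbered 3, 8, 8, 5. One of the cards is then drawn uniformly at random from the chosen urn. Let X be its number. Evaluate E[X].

223/42

E[X | urn 1] = (2+6+3)/3 = 11/3.
E[X | urn 2] = (2+5)/2 = 7/2.
E[X | urn 3] = (3+8+8+5)/4 = 6.
E[X] = (1/7)·(11/3) + (1/7)·(7/2) + (5/7)·(6) = 223/42.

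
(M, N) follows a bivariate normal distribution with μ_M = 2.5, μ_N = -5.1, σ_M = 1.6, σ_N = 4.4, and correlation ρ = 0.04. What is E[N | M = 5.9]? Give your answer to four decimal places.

For a bivariate normal, E[N | M=x] = μ_N + ρ·(σ_N/σ_M)·(x − μ_M).
E[N | M=5.9] = -5.1 + (0.04)·(4.4/1.6)·(5.9 − (2.5)) = -5.1 + (0.11)·(3.4) = -4.7260.

-4.7260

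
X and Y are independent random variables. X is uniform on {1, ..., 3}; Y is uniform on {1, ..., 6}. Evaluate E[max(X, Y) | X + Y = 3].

2

Outcomes with X + Y = 3: (1,2), (2,1), each with probability 1/18.
E[max(X, Y) | X + Y = 3] = (2 + 2) / 2 = 2.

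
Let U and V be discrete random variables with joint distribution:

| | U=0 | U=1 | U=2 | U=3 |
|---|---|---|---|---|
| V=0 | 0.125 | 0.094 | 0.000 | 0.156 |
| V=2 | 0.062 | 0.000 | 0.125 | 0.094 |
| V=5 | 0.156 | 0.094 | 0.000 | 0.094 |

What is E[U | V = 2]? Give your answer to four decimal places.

1.8932

P(V = 2) = 0.281.
Σ U·P over the event = 0·(0.062) + 2·(0.125) + 3·(0.094) = 0.532.
E[U | V = 2] = (0.532) / (0.281) = 1.8932.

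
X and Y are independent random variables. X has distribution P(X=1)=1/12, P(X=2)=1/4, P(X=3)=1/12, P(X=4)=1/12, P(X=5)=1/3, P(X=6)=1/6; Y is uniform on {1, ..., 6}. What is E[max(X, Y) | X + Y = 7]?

61/12

P(X + Y = 7) = 1/6.
Summing max(X,Y)·P(x,y) over outcomes with X + Y = 7 gives 61/72.
E[max(X, Y) | X + Y = 7] = (61/72) / (1/6) = 61/12.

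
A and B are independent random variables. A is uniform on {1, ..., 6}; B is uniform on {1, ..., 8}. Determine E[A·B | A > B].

35/3

P(A > B) = 5/16.
Summing AB·P(x,y) over outcomes with A > B gives 175/48.
E[A·B | A > B] = (175/48) / (5/16) = 35/3.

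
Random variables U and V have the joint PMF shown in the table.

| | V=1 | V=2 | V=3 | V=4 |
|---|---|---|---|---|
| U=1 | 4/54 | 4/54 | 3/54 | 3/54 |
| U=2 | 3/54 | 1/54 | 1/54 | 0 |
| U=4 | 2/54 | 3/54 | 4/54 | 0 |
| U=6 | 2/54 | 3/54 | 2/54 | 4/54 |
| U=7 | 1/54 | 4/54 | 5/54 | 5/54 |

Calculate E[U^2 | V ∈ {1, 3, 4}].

73/3

P(V ∈ {1, 3, 4}) = 13/18.
Summing U^2·P(U=x,V=y) over the conditioning event gives 949/54.
E[U^2 | V ∈ {1, 3, 4}] = (949/54) / (13/18) = 73/3.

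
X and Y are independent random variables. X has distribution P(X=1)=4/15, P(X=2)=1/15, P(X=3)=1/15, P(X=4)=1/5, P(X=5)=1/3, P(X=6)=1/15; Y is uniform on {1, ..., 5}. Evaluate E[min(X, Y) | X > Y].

P(X > Y) = 37/75.
Summing min(X,Y)·P(x,y) over outcomes with X > Y gives 29/25.
E[min(X, Y) | X > Y] = (29/25) / (37/75) = 87/37.

87/37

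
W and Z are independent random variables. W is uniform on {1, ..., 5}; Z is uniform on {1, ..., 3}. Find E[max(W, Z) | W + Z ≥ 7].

P(W + Z ≥ 7) = 1/5.
Summing max(W,Z)·P(x,y) over outcomes with W + Z ≥ 7 gives 14/15.
E[max(W, Z) | W + Z ≥ 7] = (14/15) / (1/5) = 14/3.

14/3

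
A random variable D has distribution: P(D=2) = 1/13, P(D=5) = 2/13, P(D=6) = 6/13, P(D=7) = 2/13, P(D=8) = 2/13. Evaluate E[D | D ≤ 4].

2

P(D ≤ 4) = 1/13.
Σ over the event: 2·1/13 = 2/13.
E[D | D ≤ 4] = (2/13) / (1/13) = 2.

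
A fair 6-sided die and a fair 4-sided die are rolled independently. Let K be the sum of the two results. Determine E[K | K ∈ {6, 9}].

7

P(K ∈ {6, 9}) = 1/4.
Σ over the event: 6·1/6 + 9·1/12 = 7/4.
E[K | K ∈ {6, 9}] = (7/4) / (1/4) = 7.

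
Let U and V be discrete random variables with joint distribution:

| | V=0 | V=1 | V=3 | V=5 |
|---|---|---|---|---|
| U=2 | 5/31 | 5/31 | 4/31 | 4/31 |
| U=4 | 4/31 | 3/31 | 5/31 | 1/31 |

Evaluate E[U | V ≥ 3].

20/7

P(V ≥ 3) = 14/31.
Summing U·P(U=x,V=y) over the conditioning event gives 40/31.
E[U | V ≥ 3] = (40/31) / (14/31) = 20/7.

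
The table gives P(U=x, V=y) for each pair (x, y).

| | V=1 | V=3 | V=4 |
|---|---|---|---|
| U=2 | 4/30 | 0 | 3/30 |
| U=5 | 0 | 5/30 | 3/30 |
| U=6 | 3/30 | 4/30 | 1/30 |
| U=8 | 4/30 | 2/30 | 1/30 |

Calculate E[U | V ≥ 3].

100/19

P(V ≥ 3) = 19/30.
Σ U·P over the event = 2·(3/30) + 5·(5/30) + 5·(3/30) + 6·(4/30) + 6·(1/30) + 8·(2/30) + 8·(1/30) = 10/3.
E[U | V ≥ 3] = (10/3) / (19/30) = 100/19.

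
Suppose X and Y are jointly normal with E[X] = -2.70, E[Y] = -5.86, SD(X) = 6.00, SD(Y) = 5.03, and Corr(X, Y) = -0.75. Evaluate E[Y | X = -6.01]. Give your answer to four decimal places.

-3.7788

For a bivariate normal, E[Y | X=x] = μ_Y + ρ·(σ_Y/σ_X)·(x − μ_X).
E[Y | X=-6.01] = -5.86 + (-0.75)·(5.03/6.00)·(-6.01 − (-2.70)) = -5.86 + (-0.62875)·(-3.31) = -3.7788.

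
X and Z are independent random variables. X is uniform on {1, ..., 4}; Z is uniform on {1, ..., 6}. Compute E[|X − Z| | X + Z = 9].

Outcomes with X + Z = 9: (3,6), (4,5), each with probability 1/24.
E[|X − Z| | X + Z = 9] = (3 + 1) / 2 = 2.

2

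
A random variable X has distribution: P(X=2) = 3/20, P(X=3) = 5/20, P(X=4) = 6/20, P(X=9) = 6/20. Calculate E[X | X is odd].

P(X is odd) = 11/20.
Σ over the event: 3·1/4 + 9·3/10 = 69/20.
E[X | X is odd] = (69/20) / (11/20) = 69/11.

69/11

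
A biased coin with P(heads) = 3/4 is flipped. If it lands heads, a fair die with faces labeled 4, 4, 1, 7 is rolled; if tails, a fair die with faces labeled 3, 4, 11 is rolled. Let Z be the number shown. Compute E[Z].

E[Z | heads] = (4+4+1+7)/4 = 4.
E[Z | tails] = (3+4+11)/3 = 6.
E[Z] = (3/4)·(4) + (1/4)·(6) = 9/2.

9/2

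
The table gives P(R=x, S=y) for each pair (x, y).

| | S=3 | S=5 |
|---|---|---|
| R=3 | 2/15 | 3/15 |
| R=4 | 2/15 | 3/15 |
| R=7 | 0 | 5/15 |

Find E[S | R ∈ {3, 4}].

21/5

P(R ∈ {3, 4}) = 2/3.
Σ S·P over the event = 3·(2/15) + 5·(3/15) + 3·(2/15) + 5·(3/15) = 14/5.
E[S | R ∈ {3, 4}] = (14/5) / (2/3) = 21/5.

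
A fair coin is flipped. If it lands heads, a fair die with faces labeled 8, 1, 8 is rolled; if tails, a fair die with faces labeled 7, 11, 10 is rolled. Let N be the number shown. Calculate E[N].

15/2

E[N | heads] = (8+1+8)/3 = 17/3.
E[N | tails] = (7+11+10)/3 = 28/3.
By the law of total expectation,
E[N] = (1/2)·(17/3) + (1/2)·(28/3) = 15/2.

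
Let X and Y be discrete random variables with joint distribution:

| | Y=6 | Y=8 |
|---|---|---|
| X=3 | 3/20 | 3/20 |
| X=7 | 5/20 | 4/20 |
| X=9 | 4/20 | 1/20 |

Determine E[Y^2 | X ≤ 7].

P(X ≤ 7) = 3/4.
Summing Y^2·P(X=x,Y=y) over the conditioning event gives 184/5.
E[Y^2 | X ≤ 7] = (184/5) / (3/4) = 736/15.

736/15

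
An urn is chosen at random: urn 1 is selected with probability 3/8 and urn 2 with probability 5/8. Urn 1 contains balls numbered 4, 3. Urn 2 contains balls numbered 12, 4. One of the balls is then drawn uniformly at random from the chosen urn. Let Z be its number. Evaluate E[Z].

101/16

E[Z | urn 1] = (4+3)/2 = 7/2.
E[Z | urn 2] = (12+4)/2 = 8.
E[Z] = (3/8)·(7/2) + (5/8)·(8) = 101/16.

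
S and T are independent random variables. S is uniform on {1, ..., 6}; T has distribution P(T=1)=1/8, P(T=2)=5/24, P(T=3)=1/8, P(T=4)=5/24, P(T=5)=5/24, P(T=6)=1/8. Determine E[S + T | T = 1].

P(T = 1) = 1/8.
Summing (S+T)·P(x,y) over outcomes with T = 1 gives 9/16.
E[S + T | T = 1] = (9/16) / (1/8) = 9/2.

9/2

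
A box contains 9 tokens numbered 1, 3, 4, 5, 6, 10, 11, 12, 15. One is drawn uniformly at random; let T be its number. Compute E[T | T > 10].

38/3

P(T > 10) = 1/3.
Σ over the event: 11·1/9 + 12·1/9 + 15·1/9 = 38/9.
E[T | T > 10] = (38/9) / (1/3) = 38/3.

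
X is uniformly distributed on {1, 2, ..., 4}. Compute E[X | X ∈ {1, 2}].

3/2

P(X ∈ {1, 2}) = 1/2.
Σ over the event: 1·1/4 + 2·1/4 = 3/4.
E[X | X ∈ {1, 2}] = (3/4) / (1/2) = 3/2.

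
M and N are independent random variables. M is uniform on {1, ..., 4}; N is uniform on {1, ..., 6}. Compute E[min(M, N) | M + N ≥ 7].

29/10

P(M + N ≥ 7) = 5/12.
Summing min(M,N)·P(x,y) over outcomes with M + N ≥ 7 gives 29/24.
E[min(M, N) | M + N ≥ 7] = (29/24) / (5/12) = 29/10.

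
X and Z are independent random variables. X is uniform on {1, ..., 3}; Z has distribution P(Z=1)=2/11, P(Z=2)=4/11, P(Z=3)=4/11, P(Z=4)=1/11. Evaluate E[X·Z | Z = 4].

8

P(Z = 4) = 1/11.
Summing XZ·P(x,y) over outcomes with Z = 4 gives 8/11.
E[X·Z | Z = 4] = (8/11) / (1/11) = 8.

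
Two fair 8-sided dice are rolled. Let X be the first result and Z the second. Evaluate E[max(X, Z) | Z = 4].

21/4

Outcomes with Z = 4: (1,4), (2,4), (3,4), (4,4), (5,4), (6,4), (7,4), (8,4), each with probability 1/64.
E[max(X, Z) | Z = 4] = (4 + 4 + 4 + 4 + 5 + 6 + 7 + 8) / 8 = 21/4.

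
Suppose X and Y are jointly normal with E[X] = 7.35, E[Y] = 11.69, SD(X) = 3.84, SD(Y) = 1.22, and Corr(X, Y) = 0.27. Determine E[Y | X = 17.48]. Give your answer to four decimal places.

For a bivariate normal, E[Y | X=x] = μ_Y + ρ·(σ_Y/σ_X)·(x − μ_X).
E[Y | X=17.48] = 11.69 + (0.27)·(1.22/3.84)·(17.48 − (7.35)) = 11.69 + (0.085781)·(10.13) = 12.5590.

12.5590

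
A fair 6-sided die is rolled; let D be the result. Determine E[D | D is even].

4

Given D is even, D is equally likely to be any of {2, 4, 6}.
E[D | D is even] = (2 + 4 + 6) / 3 = 4.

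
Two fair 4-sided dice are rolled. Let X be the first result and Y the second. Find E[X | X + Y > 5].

10/3

Outcomes with X + Y > 5: (2,4), (3,3), (3,4), (4,2), (4,3), (4,4), each with probability 1/16.
E[X | X + Y > 5] = (2 + 3 + 3 + 4 + 4 + 4) / 6 = 10/3.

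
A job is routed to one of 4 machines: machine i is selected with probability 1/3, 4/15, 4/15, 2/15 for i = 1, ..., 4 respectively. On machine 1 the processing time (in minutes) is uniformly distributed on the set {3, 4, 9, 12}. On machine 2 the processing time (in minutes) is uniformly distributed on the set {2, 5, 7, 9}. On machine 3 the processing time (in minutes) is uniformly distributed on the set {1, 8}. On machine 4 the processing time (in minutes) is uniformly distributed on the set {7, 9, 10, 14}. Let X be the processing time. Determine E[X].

E[X | machine 1] = (3+4+9+12)/4 = 7.
E[X | machine 2] = (2+5+7+9)/4 = 23/4.
E[X | machine 3] = (1+8)/2 = 9/2.
E[X | machine 4] = (7+9+10+14)/4 = 10.
By the law of total expectation,
E[X] = (1/3)·(7) + (4/15)·(23/4) + (4/15)·(9/2) + (2/15)·(10) = 32/5.

32/5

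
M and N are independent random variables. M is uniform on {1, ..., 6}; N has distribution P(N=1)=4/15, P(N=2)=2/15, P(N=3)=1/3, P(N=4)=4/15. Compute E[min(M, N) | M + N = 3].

1

P(M + N = 3) = 1/15.
Summing min(M,N)·P(x,y) over outcomes with M + N = 3 gives 1/15.
E[min(M, N) | M + N = 3] = (1/15) / (1/15) = 1.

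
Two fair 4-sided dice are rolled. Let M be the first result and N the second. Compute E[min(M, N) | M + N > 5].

Outcomes with M + N > 5: (2,4), (3,3), (3,4), (4,2), (4,3), (4,4), each with probability 1/16.
E[min(M, N) | M + N > 5] = (2 + 3 + 3 + 2 + 3 + 4) / 6 = 17/6.

17/6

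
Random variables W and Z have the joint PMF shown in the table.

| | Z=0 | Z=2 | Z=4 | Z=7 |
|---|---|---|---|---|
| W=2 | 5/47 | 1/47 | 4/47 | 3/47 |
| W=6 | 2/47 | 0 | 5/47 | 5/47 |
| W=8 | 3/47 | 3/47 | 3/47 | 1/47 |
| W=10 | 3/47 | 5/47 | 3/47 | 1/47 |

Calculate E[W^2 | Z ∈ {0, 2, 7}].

P(Z ∈ {0, 2, 7}) = 32/47.
Summing W^2·P(W=x,Z=y) over the conditioning event gives 1636/47.
E[W^2 | Z ∈ {0, 2, 7}] = (1636/47) / (32/47) = 409/8.

409/8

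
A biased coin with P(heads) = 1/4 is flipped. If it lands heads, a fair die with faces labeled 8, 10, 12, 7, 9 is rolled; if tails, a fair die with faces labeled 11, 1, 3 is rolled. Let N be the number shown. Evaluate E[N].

E[N | heads] = (8+10+12+7+9)/5 = 46/5.
E[N | tails] = (11+1+3)/3 = 5.
By the law of total expectation,
E[N] = (1/4)·(46/5) + (3/4)·(5) = 121/20.

121/20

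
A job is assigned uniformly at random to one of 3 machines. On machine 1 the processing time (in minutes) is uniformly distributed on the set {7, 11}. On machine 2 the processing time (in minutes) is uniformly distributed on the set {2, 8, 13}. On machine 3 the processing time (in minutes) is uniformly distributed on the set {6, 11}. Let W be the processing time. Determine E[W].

E[W | machine 1] = (7+11)/2 = 9.
E[W | machine 2] = (2+8+13)/3 = 23/3.
E[W | machine 3] = (6+11)/2 = 17/2.
E[W] = (1/3)·(9) + (1/3)·(23/3) + (1/3)·(17/2) = 151/18.

151/18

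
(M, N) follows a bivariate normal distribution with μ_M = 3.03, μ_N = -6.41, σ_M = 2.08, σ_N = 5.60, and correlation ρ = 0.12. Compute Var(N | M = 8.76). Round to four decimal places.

The conditional variance in a bivariate normal is σ_N²(1 − ρ²), independent of x.
Var(N | M=8.76) = (5.60)²·(1 − (0.12)²) = 31.36·0.9856 = 30.9084.

30.9084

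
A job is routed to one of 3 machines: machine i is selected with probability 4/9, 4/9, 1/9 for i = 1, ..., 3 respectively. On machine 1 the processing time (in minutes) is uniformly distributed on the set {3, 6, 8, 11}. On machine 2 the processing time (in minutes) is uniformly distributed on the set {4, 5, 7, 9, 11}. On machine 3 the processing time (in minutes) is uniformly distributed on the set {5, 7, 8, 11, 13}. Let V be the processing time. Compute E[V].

328/45

E[V | machine 1] = (3+6+8+11)/4 = 7.
E[V | machine 2] = (4+5+7+9+11)/5 = 36/5.
E[V | machine 3] = (5+7+8+11+13)/5 = 44/5.
By the law of total expectation,
E[V] = (4/9)·(7) + (4/9)·(36/5) + (1/9)·(44/5) = 328/45.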